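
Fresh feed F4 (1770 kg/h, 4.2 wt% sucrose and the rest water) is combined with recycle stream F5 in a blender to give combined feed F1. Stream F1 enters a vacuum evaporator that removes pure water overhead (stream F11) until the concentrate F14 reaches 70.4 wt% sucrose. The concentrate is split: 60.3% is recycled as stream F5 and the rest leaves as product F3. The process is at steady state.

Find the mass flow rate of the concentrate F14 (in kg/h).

Overall sucrose balance (none leaves overhead): sucrose in fresh feed = sucrose in product, i.e. 1770×0.042 = (1−0.603)·F14·0.704.
F14 = 74.34/(0.704×0.397) = 265.99 kg/h.

266 kg/h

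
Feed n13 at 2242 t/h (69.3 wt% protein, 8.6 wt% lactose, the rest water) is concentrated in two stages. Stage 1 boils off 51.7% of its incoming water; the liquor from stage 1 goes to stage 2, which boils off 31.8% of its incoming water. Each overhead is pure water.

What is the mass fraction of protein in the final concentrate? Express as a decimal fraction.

0.814

water in feed = 2242×0.221 = 495.48 t/h.
After stage 1: water left = (1−0.517)×495.48 = 239.32; stream total = 1985.8 t/h.
After stage 2: water left = (1−0.318)×239.32 = 163.21; final concentrate = 1909.7 t/h.
protein fraction = 1553.7/1909.7 = 0.814.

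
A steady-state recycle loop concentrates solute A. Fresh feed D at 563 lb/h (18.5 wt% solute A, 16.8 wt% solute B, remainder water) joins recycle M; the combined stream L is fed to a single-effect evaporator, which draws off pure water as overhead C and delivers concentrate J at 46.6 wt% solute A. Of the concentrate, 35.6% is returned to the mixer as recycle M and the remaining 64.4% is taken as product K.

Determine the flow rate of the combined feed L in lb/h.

Overall solute A balance (none leaves overhead): solute A in fresh feed = solute A in product, i.e. 563×0.185 = (1−0.356)·J·0.466.
J = 104.16/(0.466×0.644) = 347.06 lb/h.
Recycle M = 0.356×347.06 = 123.55 lb/h.
Combined feed L = 563 + 123.55 = 686.55 lb/h.

686.6 lb/h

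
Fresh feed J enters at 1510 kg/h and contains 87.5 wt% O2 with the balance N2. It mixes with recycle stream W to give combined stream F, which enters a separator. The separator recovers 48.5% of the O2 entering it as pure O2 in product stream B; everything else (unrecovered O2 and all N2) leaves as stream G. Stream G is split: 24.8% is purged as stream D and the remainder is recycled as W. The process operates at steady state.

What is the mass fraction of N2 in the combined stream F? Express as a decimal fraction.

N2 enters only via J and leaves only via the purge: 1510×0.125 = 0.248×(N2 in G), and the separator passes all N2, so N2 in F = N2 in G = 761.09 kg/h.
O2 in F: m_A = 1510×0.875 + (1−0.248)·(1−0.485)·m_A, so m_A = 1321.2/0.6127 = 2156.4 kg/h.
F = 2156.4 + 761.09 = 2917.5 kg/h.
N2 fraction in F = 761.09/2917.5 = 0.2609.

0.2609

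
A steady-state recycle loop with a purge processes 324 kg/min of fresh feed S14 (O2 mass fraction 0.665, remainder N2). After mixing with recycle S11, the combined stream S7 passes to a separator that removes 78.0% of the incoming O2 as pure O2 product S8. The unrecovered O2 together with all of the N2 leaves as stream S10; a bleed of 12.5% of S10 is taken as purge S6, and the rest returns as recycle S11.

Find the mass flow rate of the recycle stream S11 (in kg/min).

811.1 kg/min

N2 enters only via S14 and leaves only via the purge: 324×0.335 = 0.125×(N2 in S10), and the separator passes all N2, so N2 in S7 = N2 in S10 = 868.32 kg/min.
O2 in S7: m_A = 324×0.665 + (1−0.125)·(1−0.780)·m_A, so m_A = 215.46/0.8075 = 266.82 kg/min.
S10 = (1−0.780)×266.82 + 868.32 = 927.02 kg/min.
Recycle S11 = (1−0.125)×927.02 = 811.14 kg/min.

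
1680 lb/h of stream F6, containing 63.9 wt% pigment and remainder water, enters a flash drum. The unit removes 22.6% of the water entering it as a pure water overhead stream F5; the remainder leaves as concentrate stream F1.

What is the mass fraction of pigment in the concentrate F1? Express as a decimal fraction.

0.6958

pigment is not removed: 1680×0.639 = 1073.5 lb/h of pigment enters F1.
water entering = 1680×0.361 = 606.48 lb/h; overhead removed = 0.226×606.48 = 137.06 lb/h.
Concentrate = 1680 − 137.06 = 1542.9 lb/h.
Mass fraction = 1073.5/1542.9 = 0.6958.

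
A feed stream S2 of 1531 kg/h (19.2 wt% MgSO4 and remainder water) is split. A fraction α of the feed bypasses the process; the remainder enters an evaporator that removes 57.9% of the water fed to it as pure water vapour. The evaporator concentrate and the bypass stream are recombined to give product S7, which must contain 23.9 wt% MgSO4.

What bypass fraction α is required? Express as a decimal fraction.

All 1531×0.192 = 293.95 kg/h of MgSO4 reaches S7, so S7 = 293.95/0.239 = 1229.9 kg/h and vapour = 301.08 kg/h.
The evaporator receives (1−α)·1531 of feed at 0.808 water and removes 0.579 of that water:
0.579×0.808×(1−α)×1531 = 301.08
(1−α) = 301.08/716.25 = 0.4203;  α = 0.5797.

0.580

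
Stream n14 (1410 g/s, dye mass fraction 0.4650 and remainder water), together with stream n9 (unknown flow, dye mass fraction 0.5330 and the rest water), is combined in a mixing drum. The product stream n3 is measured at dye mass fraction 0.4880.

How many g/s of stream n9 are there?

720.7 g/s

Let n9 be the unknown flow. Total out = 1410 + n9.
dye balance: 655.65 + 0.533·n9 = 0.488·(1410 + n9)
(0.533 − 0.488)·n9 = 0.488×1410 − 655.65 = 32.43
n9 = 32.43 / 0.045 = 720.67 g/s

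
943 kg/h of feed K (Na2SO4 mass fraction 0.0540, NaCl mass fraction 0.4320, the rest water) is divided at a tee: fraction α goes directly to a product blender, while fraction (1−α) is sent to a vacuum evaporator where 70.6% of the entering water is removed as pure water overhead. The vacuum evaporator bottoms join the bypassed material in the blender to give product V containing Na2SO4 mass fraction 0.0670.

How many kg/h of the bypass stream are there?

438.8 kg/h

All 943×0.054 = 50.922 kg/h of Na2SO4 reaches V, so V = 50.922/0.067 = 760.03 kg/h and vapour = 182.97 kg/h.
The evaporator receives (1−α)·943 of feed at 0.514 water and removes 0.706 of that water:
0.706×0.514×(1−α)×943 = 182.97
(1−α) = 182.97/342.2 = 0.5347;  α = 0.4653.
Bypass flow = 0.4653×943 = 438.79 kg/h.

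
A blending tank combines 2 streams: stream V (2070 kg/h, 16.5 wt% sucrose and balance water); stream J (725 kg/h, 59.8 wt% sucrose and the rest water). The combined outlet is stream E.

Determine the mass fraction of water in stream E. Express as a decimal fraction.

0.723

Total flow out = 2070 + 725 = 2795 kg/h.
water in = 2070×0.835 + 725×0.402 = 2019.9 kg/h.
water mass fraction in E = 2019.9/2795 = 0.723.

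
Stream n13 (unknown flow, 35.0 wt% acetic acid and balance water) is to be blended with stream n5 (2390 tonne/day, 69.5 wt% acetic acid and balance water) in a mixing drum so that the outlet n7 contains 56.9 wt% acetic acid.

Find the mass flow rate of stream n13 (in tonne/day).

Let n13 be the unknown flow. Total out = 2390 + n13.
acetic acid balance: 1661 + 0.350·n13 = 0.569·(2390 + n13)
(0.350 − 0.569)·n13 = 0.569×2390 − 1661 = -301.14
n13 = -301.14 / -0.219 = 1375.1 tonne/day

1375 tonne/day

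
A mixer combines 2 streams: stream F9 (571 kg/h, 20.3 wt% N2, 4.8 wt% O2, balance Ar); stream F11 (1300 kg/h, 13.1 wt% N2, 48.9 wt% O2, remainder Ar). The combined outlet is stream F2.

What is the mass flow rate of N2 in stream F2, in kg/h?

N2 out = N2 in = 571×0.203 + 1300×0.131 = 286.21 kg/h.

286.2 kg/h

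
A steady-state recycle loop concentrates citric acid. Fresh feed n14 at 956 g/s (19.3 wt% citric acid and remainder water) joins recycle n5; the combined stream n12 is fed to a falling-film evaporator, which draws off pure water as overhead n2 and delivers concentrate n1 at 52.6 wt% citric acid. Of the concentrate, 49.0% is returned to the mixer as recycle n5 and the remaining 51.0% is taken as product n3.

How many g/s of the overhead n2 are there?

Overall citric acid balance (none leaves overhead): citric acid in fresh feed = citric acid in product, i.e. 956×0.193 = (1−0.490)·n1·0.526.
n1 = 184.51/(0.526×0.510) = 687.8 g/s.
Recycle n5 = 0.490×687.8 = 337.02 g/s.
Combined feed n12 = 956 + 337.02 = 1293 g/s.
Overhead n2 = n12 − n1 = 1293 − 687.8 = 605.22 g/s.

605.2 g/s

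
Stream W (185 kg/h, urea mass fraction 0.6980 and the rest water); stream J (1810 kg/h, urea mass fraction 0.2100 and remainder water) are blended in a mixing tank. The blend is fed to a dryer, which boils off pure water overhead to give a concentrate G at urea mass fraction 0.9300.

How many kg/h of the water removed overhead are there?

1447 kg/h

urea entering = 185×0.698 + 1810×0.210 = 509.23 kg/h.
All urea reports to G, so G = 509.23/0.930 = 547.56 kg/h.
Total feed = 1995 kg/h; overhead = 1995 − 547.56 = 1447.4 kg/h.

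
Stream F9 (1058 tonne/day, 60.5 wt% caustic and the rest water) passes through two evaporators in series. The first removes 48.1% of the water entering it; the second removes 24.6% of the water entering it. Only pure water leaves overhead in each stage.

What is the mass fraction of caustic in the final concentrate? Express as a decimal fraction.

water in feed = 1058×0.395 = 417.91 tonne/day.
After stage 1: water left = (1−0.481)×417.91 = 216.9; stream total = 856.99 tonne/day.
After stage 2: water left = (1−0.246)×216.9 = 163.54; final concentrate = 803.63 tonne/day.
caustic fraction = 640.09/803.63 = 0.7965.

0.7965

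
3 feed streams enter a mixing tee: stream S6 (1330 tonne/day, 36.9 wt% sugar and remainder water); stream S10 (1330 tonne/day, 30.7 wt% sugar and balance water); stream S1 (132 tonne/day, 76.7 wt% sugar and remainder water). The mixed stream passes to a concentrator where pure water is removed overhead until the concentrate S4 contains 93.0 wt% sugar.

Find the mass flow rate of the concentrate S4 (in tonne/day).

1076 tonne/day

sugar entering = 1330×0.369 + 1330×0.307 + 132×0.767 = 1000.3 tonne/day.
All sugar reports to S4, so S4 = 1000.3/0.930 = 1075.6 tonne/day.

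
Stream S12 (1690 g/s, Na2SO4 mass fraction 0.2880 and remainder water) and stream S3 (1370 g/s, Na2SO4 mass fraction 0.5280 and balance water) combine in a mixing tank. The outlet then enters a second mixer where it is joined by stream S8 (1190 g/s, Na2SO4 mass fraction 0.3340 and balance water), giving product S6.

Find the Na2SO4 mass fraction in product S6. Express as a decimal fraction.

0.3782

Overall, product flow = 4250 g/s.
Na2SO4 in = 1690×0.288 + 1370×0.528 + 1190×0.334 = 1607.5 g/s.
Na2SO4 fraction in S6 = 0.3782.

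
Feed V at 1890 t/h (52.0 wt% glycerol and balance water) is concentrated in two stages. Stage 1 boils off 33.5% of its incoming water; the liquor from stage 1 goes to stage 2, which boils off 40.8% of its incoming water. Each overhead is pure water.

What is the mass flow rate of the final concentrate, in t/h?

water in feed = 1890×0.480 = 907.2 t/h.
After stage 1: water left = (1−0.335)×907.2 = 603.29; stream total = 1586.1 t/h.
After stage 2: water left = (1−0.408)×603.29 = 357.15; final concentrate = 1339.9 t/h.

1340 t/h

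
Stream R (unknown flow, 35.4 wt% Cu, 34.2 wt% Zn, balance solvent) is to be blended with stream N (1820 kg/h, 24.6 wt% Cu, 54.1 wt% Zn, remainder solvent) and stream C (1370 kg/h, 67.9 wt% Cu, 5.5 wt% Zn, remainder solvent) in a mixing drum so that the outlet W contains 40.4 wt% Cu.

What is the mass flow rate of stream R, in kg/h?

Let R be the unknown flow. Total out = 3190 + R.
Cu balance: 1378 + 0.354·R = 0.404·(3190 + R)
(0.354 − 0.404)·R = 0.404×3190 − 1378 = -89.19
R = -89.19 / -0.050 = 1783.8 kg/h

1784 kg/h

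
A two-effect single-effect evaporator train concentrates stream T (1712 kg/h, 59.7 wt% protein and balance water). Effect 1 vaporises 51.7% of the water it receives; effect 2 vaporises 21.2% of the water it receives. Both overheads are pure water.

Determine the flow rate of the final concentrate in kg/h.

water in feed = 1712×0.403 = 689.94 kg/h.
After stage 1: water left = (1−0.517)×689.94 = 333.24; stream total = 1355.3 kg/h.
After stage 2: water left = (1−0.212)×333.24 = 262.59; final concentrate = 1284.7 kg/h.

1285 kg/h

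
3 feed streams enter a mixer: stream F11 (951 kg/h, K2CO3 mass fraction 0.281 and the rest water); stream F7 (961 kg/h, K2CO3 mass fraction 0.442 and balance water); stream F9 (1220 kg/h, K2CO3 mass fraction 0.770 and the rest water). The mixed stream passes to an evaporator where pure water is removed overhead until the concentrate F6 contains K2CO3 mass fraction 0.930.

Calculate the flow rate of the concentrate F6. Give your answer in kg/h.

K2CO3 entering = 951×0.281 + 961×0.442 + 1220×0.770 = 1631.4 kg/h.
All K2CO3 reports to F6, so F6 = 1631.4/0.930 = 1754.2 kg/h.

1754 kg/h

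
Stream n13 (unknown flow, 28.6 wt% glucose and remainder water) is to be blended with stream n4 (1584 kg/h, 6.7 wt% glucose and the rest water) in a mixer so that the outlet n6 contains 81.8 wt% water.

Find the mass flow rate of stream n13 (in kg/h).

1752 kg/h

Let n13 be the unknown flow. Total out = 1584 + n13.
water balance: 1477.9 + 0.714·n13 = 0.818·(1584 + n13)
(0.714 − 0.818)·n13 = 0.818×1584 − 1477.9 = -182.16
n13 = -182.16 / -0.104 = 1751.5 kg/h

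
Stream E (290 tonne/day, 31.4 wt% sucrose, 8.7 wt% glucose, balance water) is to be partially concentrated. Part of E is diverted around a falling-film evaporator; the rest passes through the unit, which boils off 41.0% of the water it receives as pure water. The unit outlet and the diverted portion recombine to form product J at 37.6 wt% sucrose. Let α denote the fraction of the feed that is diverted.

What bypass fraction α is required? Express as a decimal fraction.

0.329

All 290×0.314 = 91.06 tonne/day of sucrose reaches J, so J = 91.06/0.376 = 242.18 tonne/day and vapour = 47.819 tonne/day.
The evaporator receives (1−α)·290 of feed at 0.599 water and removes 0.410 of that water:
0.410×0.599×(1−α)×290 = 47.819
(1−α) = 47.819/71.221 = 0.6714;  α = 0.3286.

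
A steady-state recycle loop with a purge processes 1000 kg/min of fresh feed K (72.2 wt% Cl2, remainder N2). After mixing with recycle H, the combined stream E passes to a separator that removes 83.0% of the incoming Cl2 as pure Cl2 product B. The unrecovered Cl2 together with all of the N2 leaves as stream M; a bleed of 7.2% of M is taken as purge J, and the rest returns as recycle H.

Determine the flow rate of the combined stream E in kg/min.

N2 enters only via K and leaves only via the purge: 1000×0.278 = 0.072×(N2 in M), and the separator passes all N2, so N2 in E = N2 in M = 3861.1 kg/min.
Cl2 in E: m_A = 1000×0.722 + (1−0.072)·(1−0.830)·m_A, so m_A = 722/0.8422 = 857.24 kg/min.
E = 857.24 + 3861.1 = 4718.3 kg/min.

4718 kg/min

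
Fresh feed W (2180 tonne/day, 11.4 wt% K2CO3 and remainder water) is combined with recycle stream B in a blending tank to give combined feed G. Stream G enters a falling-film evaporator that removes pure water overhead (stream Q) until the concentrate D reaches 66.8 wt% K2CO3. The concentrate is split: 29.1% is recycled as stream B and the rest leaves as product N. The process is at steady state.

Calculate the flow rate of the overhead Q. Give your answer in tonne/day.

1808 tonne/day

Overall K2CO3 balance (none leaves overhead): K2CO3 in fresh feed = K2CO3 in product, i.e. 2180×0.114 = (1−0.291)·D·0.668.
D = 248.52/(0.668×0.709) = 524.73 tonne/day.
Recycle B = 0.291×524.73 = 152.7 tonne/day.
Combined feed G = 2180 + 152.7 = 2332.7 tonne/day.
Overhead Q = G − D = 2332.7 − 524.73 = 1808 tonne/day.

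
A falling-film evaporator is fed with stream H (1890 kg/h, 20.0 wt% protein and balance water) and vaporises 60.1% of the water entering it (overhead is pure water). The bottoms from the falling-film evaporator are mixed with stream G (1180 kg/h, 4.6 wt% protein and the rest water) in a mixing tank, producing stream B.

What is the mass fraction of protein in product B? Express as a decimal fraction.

0.200

Vapour removed = 0.601×0.800×1890 = 908.71 kg/h; concentrate = 981.29 kg/h.
protein reaching the mixer = 378 (from concentrate) + 1180×0.046 = 432.28 kg/h.
Product flow = 981.29 + 1180 = 2161.3 kg/h; protein fraction = 0.200.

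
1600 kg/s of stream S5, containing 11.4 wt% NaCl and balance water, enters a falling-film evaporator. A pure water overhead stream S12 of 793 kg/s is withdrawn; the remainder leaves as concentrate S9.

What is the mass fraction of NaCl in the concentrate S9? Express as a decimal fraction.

NaCl is not removed: 1600×0.114 = 182.4 kg/s of NaCl enters S9.
Concentrate = 1600 − 793 = 807 kg/s.
Mass fraction = 182.4/807 = 0.2260.

0.2260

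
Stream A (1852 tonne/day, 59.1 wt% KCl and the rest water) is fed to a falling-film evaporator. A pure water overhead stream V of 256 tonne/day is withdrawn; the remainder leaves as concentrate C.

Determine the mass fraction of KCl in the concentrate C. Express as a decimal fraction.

0.6858

KCl is not removed: 1852×0.591 = 1094.5 tonne/day of KCl enters C.
Concentrate = 1852 − 256 = 1596 tonne/day.
Mass fraction = 1094.5/1596 = 0.6858.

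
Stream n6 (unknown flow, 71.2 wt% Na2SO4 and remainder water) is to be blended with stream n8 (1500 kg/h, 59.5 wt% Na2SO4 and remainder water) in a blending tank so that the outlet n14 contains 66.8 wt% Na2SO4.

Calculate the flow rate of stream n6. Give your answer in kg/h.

2489 kg/h

Let n6 be the unknown flow. Total out = 1500 + n6.
Na2SO4 balance: 892.5 + 0.712·n6 = 0.668·(1500 + n6)
(0.712 − 0.668)·n6 = 0.668×1500 − 892.5 = 109.5
n6 = 109.5 / 0.044 = 2488.6 kg/h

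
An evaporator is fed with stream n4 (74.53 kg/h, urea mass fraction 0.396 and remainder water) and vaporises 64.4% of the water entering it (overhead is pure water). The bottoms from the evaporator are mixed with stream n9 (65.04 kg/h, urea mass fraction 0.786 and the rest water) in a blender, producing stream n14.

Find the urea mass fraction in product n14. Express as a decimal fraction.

0.729

Vapour removed = 0.644×0.604×74.53 = 28.99 kg/h; concentrate = 45.54 kg/h.
urea reaching the mixer = 29.514 (from concentrate) + 65.04×0.786 = 80.635 kg/h.
Product flow = 45.54 + 65.04 = 110.58 kg/h; urea fraction = 0.729.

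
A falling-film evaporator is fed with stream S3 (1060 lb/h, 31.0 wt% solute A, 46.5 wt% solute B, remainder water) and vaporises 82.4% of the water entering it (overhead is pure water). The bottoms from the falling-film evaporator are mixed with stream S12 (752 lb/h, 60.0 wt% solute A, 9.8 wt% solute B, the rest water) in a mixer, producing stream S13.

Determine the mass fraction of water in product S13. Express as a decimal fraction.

Vapour removed = 0.824×0.225×1060 = 196.52 lb/h; concentrate = 863.48 lb/h.
water reaching the mixer = 41.976 (from concentrate) + 752×0.302 = 269.08 lb/h.
Product flow = 863.48 + 752 = 1615.5 lb/h; water fraction = 0.167.

0.167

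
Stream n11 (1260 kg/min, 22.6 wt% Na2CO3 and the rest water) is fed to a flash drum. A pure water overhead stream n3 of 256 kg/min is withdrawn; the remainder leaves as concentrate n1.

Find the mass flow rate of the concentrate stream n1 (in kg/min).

Concentrate = 1260 − 256 = 1004 kg/min.

1004 kg/min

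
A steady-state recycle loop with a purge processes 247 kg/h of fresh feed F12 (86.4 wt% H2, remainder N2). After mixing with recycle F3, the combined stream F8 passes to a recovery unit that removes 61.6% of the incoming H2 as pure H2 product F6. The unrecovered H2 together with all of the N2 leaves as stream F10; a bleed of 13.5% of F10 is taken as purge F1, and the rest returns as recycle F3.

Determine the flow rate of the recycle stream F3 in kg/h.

N2 enters only via F12 and leaves only via the purge: 247×0.136 = 0.135×(N2 in F10), and the recovery unit passes all N2, so N2 in F8 = N2 in F10 = 248.83 kg/h.
H2 in F8: m_A = 247×0.864 + (1−0.135)·(1−0.616)·m_A, so m_A = 213.41/0.6678 = 319.55 kg/h.
F10 = (1−0.616)×319.55 + 248.83 = 371.54 kg/h.
Recycle F3 = (1−0.135)×371.54 = 321.38 kg/h.

321.4 kg/h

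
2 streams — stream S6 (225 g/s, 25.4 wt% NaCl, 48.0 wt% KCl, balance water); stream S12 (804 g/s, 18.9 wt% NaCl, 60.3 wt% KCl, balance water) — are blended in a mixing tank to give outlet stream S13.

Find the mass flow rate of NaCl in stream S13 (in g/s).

209.1 g/s

NaCl out = NaCl in = 225×0.254 + 804×0.189 = 209.11 g/s.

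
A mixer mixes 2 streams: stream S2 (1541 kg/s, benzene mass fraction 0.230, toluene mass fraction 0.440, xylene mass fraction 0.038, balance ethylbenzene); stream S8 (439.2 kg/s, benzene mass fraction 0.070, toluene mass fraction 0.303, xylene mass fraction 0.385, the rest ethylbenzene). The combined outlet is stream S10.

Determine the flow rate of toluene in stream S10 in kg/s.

811.1 kg/s

toluene out = toluene in = 1541×0.440 + 439.2×0.303 = 811.12 kg/s.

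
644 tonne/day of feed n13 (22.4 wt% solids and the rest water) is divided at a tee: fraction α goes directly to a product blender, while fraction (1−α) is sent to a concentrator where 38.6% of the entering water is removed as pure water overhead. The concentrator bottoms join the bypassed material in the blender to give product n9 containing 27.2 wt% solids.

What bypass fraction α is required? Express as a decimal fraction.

0.411

All 644×0.224 = 144.26 tonne/day of solids reaches n9, so n9 = 144.26/0.272 = 530.35 tonne/day and vapour = 113.65 tonne/day.
The evaporator receives (1−α)·644 of feed at 0.776 water and removes 0.386 of that water:
0.386×0.776×(1−α)×644 = 113.65
(1−α) = 113.65/192.9 = 0.5891;  α = 0.4109.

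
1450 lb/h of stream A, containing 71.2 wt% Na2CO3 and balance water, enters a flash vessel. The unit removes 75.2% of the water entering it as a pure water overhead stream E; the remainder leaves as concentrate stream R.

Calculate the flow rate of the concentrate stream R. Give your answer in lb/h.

water entering = 1450×0.288 = 417.6 lb/h; overhead removed = 0.752×417.6 = 314.04 lb/h.
Concentrate = 1450 − 314.04 = 1136 lb/h.

1136 lb/h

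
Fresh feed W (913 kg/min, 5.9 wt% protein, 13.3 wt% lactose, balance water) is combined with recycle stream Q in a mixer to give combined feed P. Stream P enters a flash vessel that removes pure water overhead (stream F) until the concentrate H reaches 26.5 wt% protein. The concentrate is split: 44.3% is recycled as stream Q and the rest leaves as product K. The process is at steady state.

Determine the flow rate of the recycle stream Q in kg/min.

161.7 kg/min

Overall protein balance (none leaves overhead): protein in fresh feed = protein in product, i.e. 913×0.059 = (1−0.443)·H·0.265.
H = 53.867/(0.265×0.557) = 364.94 kg/min.
Recycle Q = 0.443×364.94 = 161.67 kg/min.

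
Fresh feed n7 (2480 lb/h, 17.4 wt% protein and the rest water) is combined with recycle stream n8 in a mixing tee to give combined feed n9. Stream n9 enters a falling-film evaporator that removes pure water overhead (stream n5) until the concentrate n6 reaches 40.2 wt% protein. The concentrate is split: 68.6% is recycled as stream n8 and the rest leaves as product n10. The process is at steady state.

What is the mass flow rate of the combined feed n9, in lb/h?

Overall protein balance (none leaves overhead): protein in fresh feed = protein in product, i.e. 2480×0.174 = (1−0.686)·n6·0.402.
n6 = 431.52/(0.402×0.314) = 3418.6 lb/h.
Recycle n8 = 0.686×3418.6 = 2345.1 lb/h.
Combined feed n9 = 2480 + 2345.1 = 4825.1 lb/h.

4825 lb/h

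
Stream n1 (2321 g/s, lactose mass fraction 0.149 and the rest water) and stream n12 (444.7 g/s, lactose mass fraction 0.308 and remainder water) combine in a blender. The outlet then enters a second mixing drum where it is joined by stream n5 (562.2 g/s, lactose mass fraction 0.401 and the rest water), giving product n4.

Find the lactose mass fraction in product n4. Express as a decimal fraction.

0.213

Overall, product flow = 3327.9 g/s.
lactose in = 2321×0.149 + 444.7×0.308 + 562.2×0.401 = 708.24 g/s.
lactose fraction in n4 = 0.213.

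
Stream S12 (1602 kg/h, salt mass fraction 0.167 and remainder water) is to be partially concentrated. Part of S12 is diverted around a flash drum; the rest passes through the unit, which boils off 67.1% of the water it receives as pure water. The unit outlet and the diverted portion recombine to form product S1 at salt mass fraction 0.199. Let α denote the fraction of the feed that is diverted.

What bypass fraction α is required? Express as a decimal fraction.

All 1602×0.167 = 267.53 kg/h of salt reaches S1, so S1 = 267.53/0.199 = 1344.4 kg/h and vapour = 257.61 kg/h.
The evaporator receives (1−α)·1602 of feed at 0.833 water and removes 0.671 of that water:
0.671×0.833×(1−α)×1602 = 257.61
(1−α) = 257.61/895.43 = 0.2877;  α = 0.7123.

0.712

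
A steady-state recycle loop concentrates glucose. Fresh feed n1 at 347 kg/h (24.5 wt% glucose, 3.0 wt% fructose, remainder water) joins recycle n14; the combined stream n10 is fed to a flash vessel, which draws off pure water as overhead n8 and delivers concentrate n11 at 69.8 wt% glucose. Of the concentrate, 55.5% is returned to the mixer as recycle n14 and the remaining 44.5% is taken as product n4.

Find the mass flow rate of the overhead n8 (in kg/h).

225.2 kg/h

Overall glucose balance (none leaves overhead): glucose in fresh feed = glucose in product, i.e. 347×0.245 = (1−0.555)·n11·0.698.
n11 = 85.015/(0.698×0.445) = 273.7 kg/h.
Recycle n14 = 0.555×273.7 = 151.91 kg/h.
Combined feed n10 = 347 + 151.91 = 498.91 kg/h.
Overhead n8 = n10 − n11 = 498.91 − 273.7 = 225.2 kg/h.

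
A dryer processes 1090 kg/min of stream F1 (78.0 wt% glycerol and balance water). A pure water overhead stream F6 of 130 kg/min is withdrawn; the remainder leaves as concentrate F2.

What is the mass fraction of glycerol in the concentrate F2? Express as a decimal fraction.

0.886

glycerol is not removed: 1090×0.780 = 850.2 kg/min of glycerol enters F2.
Concentrate = 1090 − 130 = 960 kg/min.
Mass fraction = 850.2/960 = 0.886.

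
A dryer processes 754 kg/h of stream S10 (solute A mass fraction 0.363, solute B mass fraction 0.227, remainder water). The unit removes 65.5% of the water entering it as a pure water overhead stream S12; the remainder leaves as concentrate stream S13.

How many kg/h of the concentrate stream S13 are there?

water entering = 754×0.410 = 309.14 kg/h; overhead removed = 0.655×309.14 = 202.49 kg/h.
Concentrate = 754 − 202.49 = 551.51 kg/h.

551.5 kg/h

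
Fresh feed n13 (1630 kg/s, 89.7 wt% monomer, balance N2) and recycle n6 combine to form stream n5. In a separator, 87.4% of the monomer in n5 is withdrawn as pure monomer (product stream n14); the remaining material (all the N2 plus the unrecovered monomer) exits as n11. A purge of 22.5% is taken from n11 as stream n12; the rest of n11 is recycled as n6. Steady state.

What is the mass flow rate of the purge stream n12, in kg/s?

213.8 kg/s

N2 enters only via n13 and leaves only via the purge: 1630×0.103 = 0.225×(N2 in n11), and the separator passes all N2, so N2 in n5 = N2 in n11 = 746.18 kg/s.
monomer in n5: m_A = 1630×0.897 + (1−0.225)·(1−0.874)·m_A, so m_A = 1462.1/0.9023 = 1620.3 kg/s.
n11 = (1−0.874)×1620.3 + 746.18 = 950.34 kg/s.
Purge n12 = 0.225×950.34 = 213.83 kg/s.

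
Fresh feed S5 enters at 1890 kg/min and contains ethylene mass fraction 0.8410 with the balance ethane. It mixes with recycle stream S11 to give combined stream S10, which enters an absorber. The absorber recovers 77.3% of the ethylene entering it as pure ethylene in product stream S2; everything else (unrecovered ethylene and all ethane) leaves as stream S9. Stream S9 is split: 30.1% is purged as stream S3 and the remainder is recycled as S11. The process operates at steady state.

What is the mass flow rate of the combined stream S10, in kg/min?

ethane enters only via S5 and leaves only via the purge: 1890×0.159 = 0.301×(ethane in S9), and the absorber passes all ethane, so ethane in S10 = ethane in S9 = 998.37 kg/min.
ethylene in S10: m_A = 1890×0.841 + (1−0.301)·(1−0.773)·m_A, so m_A = 1589.5/0.8413 = 1889.3 kg/min.
S10 = 1889.3 + 998.37 = 2887.6 kg/min.

2888 kg/min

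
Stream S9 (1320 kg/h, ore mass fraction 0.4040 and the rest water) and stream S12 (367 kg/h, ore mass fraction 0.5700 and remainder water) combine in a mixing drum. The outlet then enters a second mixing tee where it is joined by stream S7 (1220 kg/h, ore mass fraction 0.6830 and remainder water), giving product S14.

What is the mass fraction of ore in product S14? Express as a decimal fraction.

Overall, product flow = 2907 kg/h.
ore in = 1320×0.404 + 367×0.570 + 1220×0.683 = 1575.7 kg/h.
ore fraction in S14 = 0.5420.

0.5420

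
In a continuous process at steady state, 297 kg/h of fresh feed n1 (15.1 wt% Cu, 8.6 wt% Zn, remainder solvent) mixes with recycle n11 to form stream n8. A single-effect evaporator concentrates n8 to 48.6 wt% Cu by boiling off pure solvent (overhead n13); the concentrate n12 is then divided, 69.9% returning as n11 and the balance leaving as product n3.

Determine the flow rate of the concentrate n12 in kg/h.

Overall Cu balance (none leaves overhead): Cu in fresh feed = Cu in product, i.e. 297×0.151 = (1−0.699)·n12·0.486.
n12 = 44.847/(0.486×0.301) = 306.57 kg/h.

306.6 kg/h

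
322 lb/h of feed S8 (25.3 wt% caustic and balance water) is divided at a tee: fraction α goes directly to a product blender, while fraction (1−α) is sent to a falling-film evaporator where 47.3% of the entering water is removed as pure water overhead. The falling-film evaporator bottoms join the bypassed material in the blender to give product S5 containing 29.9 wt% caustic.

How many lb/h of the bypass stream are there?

All 322×0.253 = 81.466 lb/h of caustic reaches S5, so S5 = 81.466/0.299 = 272.46 lb/h and vapour = 49.538 lb/h.
The evaporator receives (1−α)·322 of feed at 0.747 water and removes 0.473 of that water:
0.473×0.747×(1−α)×322 = 49.538
(1−α) = 49.538/113.77 = 0.4354;  α = 0.5646.
Bypass flow = 0.5646×322 = 181.8 lb/h.

181.8 lb/h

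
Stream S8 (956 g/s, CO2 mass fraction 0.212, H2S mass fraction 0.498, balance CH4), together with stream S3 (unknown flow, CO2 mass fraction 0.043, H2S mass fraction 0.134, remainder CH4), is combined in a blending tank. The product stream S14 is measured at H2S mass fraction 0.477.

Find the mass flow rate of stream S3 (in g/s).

58.53 g/s

Let S3 be the unknown flow. Total out = 956 + S3.
H2S balance: 476.09 + 0.134·S3 = 0.477·(956 + S3)
(0.134 − 0.477)·S3 = 0.477×956 − 476.09 = -20.076
S3 = -20.076 / -0.343 = 58.531 g/s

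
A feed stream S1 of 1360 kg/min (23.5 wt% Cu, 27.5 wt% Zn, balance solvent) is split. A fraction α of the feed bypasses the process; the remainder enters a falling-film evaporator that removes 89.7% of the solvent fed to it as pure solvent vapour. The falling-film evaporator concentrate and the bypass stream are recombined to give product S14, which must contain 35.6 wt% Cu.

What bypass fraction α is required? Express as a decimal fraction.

All 1360×0.235 = 319.6 kg/min of Cu reaches S14, so S14 = 319.6/0.356 = 897.75 kg/min and vapour = 462.25 kg/min.
The evaporator receives (1−α)·1360 of feed at 0.490 solvent and removes 0.897 of that solvent:
0.897×0.490×(1−α)×1360 = 462.25
(1−α) = 462.25/597.76 = 0.7733;  α = 0.2267.

0.227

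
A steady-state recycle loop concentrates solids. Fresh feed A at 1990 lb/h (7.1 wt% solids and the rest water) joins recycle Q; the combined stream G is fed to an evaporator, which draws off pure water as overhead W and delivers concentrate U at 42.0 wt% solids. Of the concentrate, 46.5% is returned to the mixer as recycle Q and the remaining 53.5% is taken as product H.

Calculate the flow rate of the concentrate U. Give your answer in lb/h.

Overall solids balance (none leaves overhead): solids in fresh feed = solids in product, i.e. 1990×0.071 = (1−0.465)·U·0.420.
U = 141.29/(0.420×0.535) = 628.79 lb/h.

628.8 lb/h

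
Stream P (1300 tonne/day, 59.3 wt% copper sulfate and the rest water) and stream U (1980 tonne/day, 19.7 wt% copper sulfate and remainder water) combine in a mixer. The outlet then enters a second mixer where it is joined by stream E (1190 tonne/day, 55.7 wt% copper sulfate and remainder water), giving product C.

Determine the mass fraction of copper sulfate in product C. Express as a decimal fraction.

0.4080

Overall, product flow = 4470 tonne/day.
copper sulfate in = 1300×0.593 + 1980×0.197 + 1190×0.557 = 1823.8 tonne/day.
copper sulfate fraction in C = 0.4080.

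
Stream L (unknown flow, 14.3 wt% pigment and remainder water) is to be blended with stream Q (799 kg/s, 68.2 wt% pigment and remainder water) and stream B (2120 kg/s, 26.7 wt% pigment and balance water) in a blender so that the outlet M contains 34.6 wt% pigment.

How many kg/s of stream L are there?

497.5 kg/s

Let L be the unknown flow. Total out = 2919 + L.
pigment balance: 1111 + 0.143·L = 0.346·(2919 + L)
(0.143 − 0.346)·L = 0.346×2919 − 1111 = -100.98
L = -100.98 / -0.203 = 497.46 kg/s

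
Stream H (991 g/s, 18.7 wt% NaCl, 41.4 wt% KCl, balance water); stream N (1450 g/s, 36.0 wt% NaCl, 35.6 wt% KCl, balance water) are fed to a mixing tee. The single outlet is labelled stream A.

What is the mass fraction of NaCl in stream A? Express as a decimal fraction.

Total flow out = 991 + 1450 = 2441 g/s.
NaCl in = 991×0.187 + 1450×0.360 = 707.32 g/s.
NaCl mass fraction in A = 707.32/2441 = 0.290.

0.290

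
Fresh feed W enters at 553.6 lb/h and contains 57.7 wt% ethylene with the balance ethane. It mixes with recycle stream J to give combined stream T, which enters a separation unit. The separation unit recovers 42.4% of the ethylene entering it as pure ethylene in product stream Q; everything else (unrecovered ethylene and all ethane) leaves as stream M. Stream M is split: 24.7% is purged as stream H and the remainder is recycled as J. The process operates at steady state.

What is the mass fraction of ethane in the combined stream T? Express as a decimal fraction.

ethane enters only via W and leaves only via the purge: 553.6×0.423 = 0.247×(ethane in M), and the separation unit passes all ethane, so ethane in T = ethane in M = 948.07 lb/h.
ethylene in T: m_A = 553.6×0.577 + (1−0.247)·(1−0.424)·m_A, so m_A = 319.43/0.5663 = 564.09 lb/h.
T = 564.09 + 948.07 = 1512.2 lb/h.
ethane fraction in T = 948.07/1512.2 = 0.6270.

0.6270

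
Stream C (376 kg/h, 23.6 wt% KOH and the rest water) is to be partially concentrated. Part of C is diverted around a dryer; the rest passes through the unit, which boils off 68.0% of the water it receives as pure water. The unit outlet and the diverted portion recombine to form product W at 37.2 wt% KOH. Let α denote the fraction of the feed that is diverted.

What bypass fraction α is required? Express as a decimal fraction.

All 376×0.236 = 88.736 kg/h of KOH reaches W, so W = 88.736/0.372 = 238.54 kg/h and vapour = 137.46 kg/h.
The evaporator receives (1−α)·376 of feed at 0.764 water and removes 0.680 of that water:
0.680×0.764×(1−α)×376 = 137.46
(1−α) = 137.46/195.34 = 0.7037;  α = 0.2963.

0.296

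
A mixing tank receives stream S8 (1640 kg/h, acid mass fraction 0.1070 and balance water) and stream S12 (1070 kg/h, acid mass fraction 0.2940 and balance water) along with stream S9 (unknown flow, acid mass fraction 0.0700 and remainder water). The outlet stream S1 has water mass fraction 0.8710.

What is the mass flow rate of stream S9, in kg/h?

Let S9 be the unknown flow. Total out = 2710 + S9.
water balance: 2219.9 + 0.930·S9 = 0.871·(2710 + S9)
(0.930 − 0.871)·S9 = 0.871×2710 − 2219.9 = 140.47
S9 = 140.47 / 0.059 = 2380.8 kg/h

2381 kg/h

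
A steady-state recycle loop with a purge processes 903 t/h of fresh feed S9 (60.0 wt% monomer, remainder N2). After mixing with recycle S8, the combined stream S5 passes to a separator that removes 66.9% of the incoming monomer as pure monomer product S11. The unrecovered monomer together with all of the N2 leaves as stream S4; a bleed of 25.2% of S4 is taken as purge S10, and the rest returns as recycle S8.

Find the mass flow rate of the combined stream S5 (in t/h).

N2 enters only via S9 and leaves only via the purge: 903×0.400 = 0.252×(N2 in S4), and the separator passes all N2, so N2 in S5 = N2 in S4 = 1433.3 t/h.
monomer in S5: m_A = 903×0.600 + (1−0.252)·(1−0.669)·m_A, so m_A = 541.8/0.7524 = 720.08 t/h.
S5 = 720.08 + 1433.3 = 2153.4 t/h.

2153 t/h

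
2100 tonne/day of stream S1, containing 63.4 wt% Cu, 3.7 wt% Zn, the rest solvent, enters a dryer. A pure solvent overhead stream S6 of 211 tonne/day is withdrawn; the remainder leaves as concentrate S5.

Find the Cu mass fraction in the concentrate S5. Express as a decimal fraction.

Cu is not removed: 2100×0.634 = 1331.4 tonne/day of Cu enters S5.
Concentrate = 2100 − 211 = 1889 tonne/day.
Mass fraction = 1331.4/1889 = 0.705.

0.705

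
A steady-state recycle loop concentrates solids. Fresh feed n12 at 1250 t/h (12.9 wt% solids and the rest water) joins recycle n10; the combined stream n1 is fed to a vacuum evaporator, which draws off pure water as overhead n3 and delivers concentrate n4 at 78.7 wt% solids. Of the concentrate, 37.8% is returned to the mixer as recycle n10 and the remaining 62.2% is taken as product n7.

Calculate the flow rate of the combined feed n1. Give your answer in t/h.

1375 t/h

Overall solids balance (none leaves overhead): solids in fresh feed = solids in product, i.e. 1250×0.129 = (1−0.378)·n4·0.787.
n4 = 161.25/(0.787×0.622) = 329.41 t/h.
Recycle n10 = 0.378×329.41 = 124.52 t/h.
Combined feed n1 = 1250 + 124.52 = 1374.5 t/h.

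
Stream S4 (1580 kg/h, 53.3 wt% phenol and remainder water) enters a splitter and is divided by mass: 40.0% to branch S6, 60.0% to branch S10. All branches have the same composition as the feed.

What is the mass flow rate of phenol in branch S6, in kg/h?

336.9 kg/h

Branch S6 total = 0.400×1580 = 632 kg/h.
phenol in S6 = 0.533×632 = 336.86 kg/h.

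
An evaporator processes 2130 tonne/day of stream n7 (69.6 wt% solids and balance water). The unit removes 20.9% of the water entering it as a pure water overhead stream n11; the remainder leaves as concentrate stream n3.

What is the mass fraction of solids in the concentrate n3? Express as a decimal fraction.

solids is not removed: 2130×0.696 = 1482.5 tonne/day of solids enters n3.
water entering = 2130×0.304 = 647.52 tonne/day; overhead removed = 0.209×647.52 = 135.33 tonne/day.
Concentrate = 2130 − 135.33 = 1994.7 tonne/day.
Mass fraction = 1482.5/1994.7 = 0.743.

0.743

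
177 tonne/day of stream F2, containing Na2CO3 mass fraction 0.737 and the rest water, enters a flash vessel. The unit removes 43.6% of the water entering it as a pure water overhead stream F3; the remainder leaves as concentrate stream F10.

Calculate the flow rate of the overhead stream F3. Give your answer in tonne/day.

20.3 tonne/day

water entering = 177×0.263 = 46.551 tonne/day; overhead removed = 0.436×46.551 = 20.296 tonne/day.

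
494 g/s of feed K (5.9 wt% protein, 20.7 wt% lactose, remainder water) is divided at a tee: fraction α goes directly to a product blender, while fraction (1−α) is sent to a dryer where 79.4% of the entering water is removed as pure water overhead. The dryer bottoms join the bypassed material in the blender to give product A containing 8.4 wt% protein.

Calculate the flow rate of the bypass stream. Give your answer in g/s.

241.7 g/s

All 494×0.059 = 29.146 g/s of protein reaches A, so A = 29.146/0.084 = 346.98 g/s and vapour = 147.02 g/s.
The evaporator receives (1−α)·494 of feed at 0.734 water and removes 0.794 of that water:
0.794×0.734×(1−α)×494 = 147.02
(1−α) = 147.02/287.9 = 0.5107;  α = 0.4893.
Bypass flow = 0.4893×494 = 241.73 g/s.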